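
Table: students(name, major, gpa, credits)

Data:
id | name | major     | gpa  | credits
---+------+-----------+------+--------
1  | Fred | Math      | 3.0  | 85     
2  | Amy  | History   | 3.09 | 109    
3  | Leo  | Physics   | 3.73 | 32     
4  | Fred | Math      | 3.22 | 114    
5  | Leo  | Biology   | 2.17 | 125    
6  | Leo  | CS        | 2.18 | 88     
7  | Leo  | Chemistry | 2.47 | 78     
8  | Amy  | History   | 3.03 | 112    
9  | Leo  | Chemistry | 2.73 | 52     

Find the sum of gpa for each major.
SELECT major, SUM(gpa) as result
FROM students
GROUP BY major

Result:
  Biology: 2.17
  CS: 2.18
  Chemistry: 5.20
  History: 6.12
  Math: 6.22
  Physics: 3.73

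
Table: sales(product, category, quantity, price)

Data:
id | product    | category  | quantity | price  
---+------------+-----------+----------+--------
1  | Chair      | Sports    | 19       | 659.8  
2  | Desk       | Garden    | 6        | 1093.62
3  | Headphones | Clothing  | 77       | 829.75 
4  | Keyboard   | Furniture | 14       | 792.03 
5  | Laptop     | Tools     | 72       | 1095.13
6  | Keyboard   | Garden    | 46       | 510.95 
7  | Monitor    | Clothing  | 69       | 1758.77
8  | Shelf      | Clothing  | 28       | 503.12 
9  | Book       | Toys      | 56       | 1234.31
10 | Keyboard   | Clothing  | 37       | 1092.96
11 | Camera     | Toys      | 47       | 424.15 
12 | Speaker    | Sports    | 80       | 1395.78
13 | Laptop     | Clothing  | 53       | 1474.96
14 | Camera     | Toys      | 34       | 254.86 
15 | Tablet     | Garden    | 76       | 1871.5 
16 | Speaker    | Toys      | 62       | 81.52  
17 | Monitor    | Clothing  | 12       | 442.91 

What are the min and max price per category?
SELECT category, MIN(price), MAX(price)
FROM sales
GROUP BY category

Result:
  Clothing: min=442.91, max=1758.77
  Furniture: min=792.03, max=792.03
  Garden: min=510.95, max=1871.50
  Sports: min=659.80, max=1395.78
  Tools: min=1095.13, max=1095.13
  Toys: min=81.52, max=1234.31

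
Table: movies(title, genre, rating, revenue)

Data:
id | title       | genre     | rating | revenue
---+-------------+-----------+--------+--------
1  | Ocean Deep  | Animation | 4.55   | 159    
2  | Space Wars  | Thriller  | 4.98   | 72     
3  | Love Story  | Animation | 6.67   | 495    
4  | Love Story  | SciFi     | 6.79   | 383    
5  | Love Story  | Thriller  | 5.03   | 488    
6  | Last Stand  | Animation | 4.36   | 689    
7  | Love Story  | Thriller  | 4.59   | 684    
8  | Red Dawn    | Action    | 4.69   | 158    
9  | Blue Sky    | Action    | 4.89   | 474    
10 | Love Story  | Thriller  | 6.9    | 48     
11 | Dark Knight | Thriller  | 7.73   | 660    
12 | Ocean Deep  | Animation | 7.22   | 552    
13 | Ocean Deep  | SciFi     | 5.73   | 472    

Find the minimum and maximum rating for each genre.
SELECT genre, MIN(rating), MAX(rating)
FROM movies
GROUP BY genre

Result:
  Action: min=4.69, max=4.89
  Animation: min=4.36, max=7.22
  SciFi: min=5.73, max=6.79
  Thriller: min=4.59, max=7.73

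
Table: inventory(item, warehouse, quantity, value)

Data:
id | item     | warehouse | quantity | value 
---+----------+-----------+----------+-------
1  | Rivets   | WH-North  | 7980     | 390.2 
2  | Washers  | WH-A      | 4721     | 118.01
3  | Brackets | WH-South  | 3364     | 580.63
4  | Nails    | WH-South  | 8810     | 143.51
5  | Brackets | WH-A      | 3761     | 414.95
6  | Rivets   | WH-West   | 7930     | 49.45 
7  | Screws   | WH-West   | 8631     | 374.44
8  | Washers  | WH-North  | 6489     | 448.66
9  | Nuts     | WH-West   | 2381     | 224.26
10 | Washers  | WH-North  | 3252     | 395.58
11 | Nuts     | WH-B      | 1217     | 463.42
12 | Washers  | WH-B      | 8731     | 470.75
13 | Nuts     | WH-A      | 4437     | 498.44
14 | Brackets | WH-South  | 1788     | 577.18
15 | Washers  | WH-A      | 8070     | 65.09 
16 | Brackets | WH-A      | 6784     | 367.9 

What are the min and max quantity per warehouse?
SELECT warehouse, MIN(quantity), MAX(quantity)
FROM inventory
GROUP BY warehouse

Result:
  WH-A: min=3761, max=8070
  WH-B: min=1217, max=8731
  WH-North: min=3252, max=7980
  WH-South: min=1788, max=8810
  WH-West: min=2381, max=8631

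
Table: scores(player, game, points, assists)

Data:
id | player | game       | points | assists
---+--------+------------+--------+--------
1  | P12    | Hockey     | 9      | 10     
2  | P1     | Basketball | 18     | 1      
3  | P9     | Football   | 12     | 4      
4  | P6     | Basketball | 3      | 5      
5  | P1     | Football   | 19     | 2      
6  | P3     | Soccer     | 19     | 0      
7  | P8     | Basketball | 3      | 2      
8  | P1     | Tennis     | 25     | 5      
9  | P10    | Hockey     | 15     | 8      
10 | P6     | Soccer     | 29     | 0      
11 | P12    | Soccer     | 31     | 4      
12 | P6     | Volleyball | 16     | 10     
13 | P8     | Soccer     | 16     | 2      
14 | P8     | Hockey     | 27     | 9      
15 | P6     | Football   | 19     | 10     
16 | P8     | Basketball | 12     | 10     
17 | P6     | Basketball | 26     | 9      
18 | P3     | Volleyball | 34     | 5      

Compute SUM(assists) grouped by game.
SELECT game, SUM(assists) as result
FROM scores
GROUP BY game

Result:
  Basketball: 27
  Football: 16
  Hockey: 27
  Soccer: 6
  Tennis: 5
  Volleyball: 15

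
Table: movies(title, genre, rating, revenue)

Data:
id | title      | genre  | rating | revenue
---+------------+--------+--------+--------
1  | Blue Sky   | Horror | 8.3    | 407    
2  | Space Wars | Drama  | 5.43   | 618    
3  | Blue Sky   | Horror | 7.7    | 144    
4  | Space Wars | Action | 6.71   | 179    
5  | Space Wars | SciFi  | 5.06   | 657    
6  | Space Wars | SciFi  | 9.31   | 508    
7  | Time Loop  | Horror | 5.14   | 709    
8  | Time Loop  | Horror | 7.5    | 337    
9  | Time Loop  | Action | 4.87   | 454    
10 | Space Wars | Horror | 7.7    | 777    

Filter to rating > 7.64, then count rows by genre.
SELECT genre, COUNT(*)
FROM movies
WHERE rating > 7.64
GROUP BY genre

Note: WHERE filters rows before grouping.

Result:
  Horror: 3
  SciFi: 1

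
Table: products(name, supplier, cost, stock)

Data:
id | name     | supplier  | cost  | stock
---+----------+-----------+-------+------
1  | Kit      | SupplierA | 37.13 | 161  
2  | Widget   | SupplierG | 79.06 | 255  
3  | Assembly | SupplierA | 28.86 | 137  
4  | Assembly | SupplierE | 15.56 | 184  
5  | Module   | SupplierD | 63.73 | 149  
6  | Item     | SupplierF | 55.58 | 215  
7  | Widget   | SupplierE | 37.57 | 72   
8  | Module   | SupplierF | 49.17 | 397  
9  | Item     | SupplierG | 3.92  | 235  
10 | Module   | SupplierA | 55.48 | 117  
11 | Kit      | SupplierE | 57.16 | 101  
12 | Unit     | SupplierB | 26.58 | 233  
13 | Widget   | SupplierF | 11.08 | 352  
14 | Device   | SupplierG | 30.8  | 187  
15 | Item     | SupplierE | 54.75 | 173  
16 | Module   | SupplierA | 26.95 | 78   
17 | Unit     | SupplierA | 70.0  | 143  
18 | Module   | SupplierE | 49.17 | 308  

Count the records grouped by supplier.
SELECT supplier, COUNT(*) as count
FROM products
GROUP BY supplier

Result:
  SupplierA: 5
  SupplierB: 1
  SupplierD: 1
  SupplierE: 5
  SupplierF: 3
  SupplierG: 3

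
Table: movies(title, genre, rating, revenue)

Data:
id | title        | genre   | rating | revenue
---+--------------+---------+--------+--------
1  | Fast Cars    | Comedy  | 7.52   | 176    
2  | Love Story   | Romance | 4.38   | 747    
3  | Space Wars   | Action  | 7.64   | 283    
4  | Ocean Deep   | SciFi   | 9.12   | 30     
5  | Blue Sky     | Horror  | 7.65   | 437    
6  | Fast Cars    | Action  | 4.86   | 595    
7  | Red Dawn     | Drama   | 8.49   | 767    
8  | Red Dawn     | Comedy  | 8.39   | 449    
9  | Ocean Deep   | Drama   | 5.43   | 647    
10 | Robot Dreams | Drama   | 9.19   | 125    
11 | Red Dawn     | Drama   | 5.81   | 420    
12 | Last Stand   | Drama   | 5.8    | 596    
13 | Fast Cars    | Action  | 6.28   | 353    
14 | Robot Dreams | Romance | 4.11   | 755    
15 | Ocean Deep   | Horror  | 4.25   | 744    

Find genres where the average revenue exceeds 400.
SELECT genre, AVG(revenue)
FROM movies
GROUP BY genre
HAVING AVG(revenue) > 400

Result:
  Action: avg=410.33
  Drama: avg=511.00
  Horror: avg=590.50
  Romance: avg=751.00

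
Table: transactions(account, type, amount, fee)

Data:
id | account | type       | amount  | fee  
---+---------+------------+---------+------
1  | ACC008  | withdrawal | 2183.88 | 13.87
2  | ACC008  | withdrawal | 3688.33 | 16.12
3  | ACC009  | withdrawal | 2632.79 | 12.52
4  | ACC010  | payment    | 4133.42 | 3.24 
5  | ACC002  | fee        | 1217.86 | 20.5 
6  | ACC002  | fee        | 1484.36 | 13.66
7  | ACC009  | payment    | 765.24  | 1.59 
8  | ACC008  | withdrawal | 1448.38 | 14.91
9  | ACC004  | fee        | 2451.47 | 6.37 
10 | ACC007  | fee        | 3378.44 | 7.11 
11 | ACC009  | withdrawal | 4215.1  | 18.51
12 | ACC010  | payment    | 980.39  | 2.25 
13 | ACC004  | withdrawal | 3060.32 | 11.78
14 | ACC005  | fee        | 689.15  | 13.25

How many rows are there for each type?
SELECT type, COUNT(*) as count
FROM transactions
GROUP BY type

Result:
  fee: 5
  payment: 3
  withdrawal: 6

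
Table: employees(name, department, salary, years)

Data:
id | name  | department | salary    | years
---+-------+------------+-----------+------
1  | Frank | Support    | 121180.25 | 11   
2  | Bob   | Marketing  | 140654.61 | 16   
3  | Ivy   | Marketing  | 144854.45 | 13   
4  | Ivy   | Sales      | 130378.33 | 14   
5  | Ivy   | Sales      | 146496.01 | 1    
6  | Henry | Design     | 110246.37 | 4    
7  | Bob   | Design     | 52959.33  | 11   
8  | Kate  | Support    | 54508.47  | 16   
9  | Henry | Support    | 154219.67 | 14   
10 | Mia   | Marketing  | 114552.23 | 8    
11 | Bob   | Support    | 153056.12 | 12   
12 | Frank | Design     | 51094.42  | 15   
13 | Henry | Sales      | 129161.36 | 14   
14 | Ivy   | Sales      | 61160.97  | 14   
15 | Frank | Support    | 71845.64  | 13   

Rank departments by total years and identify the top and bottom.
SELECT department, SUM(years)
FROM employees
GROUP BY department
ORDER BY SUM(years)

All groups:
  Design: 30
  Marketing: 37
  Sales: 43
  Support: 66

Highest: Support (66)
Lowest: Design (30)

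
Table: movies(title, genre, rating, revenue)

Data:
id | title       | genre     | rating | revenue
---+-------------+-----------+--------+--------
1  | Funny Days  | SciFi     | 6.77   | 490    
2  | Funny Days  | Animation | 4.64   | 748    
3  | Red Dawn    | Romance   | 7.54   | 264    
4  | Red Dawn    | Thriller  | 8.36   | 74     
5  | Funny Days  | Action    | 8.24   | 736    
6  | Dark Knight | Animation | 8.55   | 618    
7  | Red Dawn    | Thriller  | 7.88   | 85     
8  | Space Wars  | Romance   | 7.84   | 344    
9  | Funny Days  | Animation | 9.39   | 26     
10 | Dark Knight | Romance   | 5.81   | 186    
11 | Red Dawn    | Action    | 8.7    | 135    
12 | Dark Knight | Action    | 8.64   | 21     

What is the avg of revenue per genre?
SELECT genre, AVG(revenue) as result
FROM movies
GROUP BY genre

Result:
  Action: 297.33
  Animation: 464.00
  Romance: 264.67
  SciFi: 490.00
  Thriller: 79.50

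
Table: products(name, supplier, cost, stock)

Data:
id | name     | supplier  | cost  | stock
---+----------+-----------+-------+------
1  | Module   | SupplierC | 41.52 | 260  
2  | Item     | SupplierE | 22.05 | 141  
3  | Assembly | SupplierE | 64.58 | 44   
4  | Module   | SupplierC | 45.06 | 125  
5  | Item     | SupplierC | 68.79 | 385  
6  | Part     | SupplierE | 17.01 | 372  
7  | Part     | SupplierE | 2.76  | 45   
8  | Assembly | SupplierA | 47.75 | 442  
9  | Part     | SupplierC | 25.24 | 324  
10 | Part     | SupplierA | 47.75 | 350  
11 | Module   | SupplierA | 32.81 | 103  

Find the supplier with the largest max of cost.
SELECT supplier, MAX(cost) as val
FROM products
GROUP BY supplier
ORDER BY val DESC
LIMIT 1

Result: SupplierC with max(cost) = 68.79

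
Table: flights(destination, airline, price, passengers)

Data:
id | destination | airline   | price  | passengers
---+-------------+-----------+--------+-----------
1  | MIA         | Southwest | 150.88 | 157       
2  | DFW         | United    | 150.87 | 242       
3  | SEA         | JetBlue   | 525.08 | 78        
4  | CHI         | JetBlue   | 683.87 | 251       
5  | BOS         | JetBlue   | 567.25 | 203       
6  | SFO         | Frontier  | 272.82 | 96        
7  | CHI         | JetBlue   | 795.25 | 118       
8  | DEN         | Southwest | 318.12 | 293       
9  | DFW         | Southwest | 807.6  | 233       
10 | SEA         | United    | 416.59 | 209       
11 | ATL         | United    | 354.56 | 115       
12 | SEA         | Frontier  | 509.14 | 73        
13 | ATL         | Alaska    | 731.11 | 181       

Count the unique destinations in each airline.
SELECT airline, COUNT(DISTINCT destination)
FROM flights
GROUP BY airline

Result:
  Alaska: 1 distinct
  Frontier: 2 distinct
  JetBlue: 3 distinct
  Southwest: 3 distinct
  United: 3 distinct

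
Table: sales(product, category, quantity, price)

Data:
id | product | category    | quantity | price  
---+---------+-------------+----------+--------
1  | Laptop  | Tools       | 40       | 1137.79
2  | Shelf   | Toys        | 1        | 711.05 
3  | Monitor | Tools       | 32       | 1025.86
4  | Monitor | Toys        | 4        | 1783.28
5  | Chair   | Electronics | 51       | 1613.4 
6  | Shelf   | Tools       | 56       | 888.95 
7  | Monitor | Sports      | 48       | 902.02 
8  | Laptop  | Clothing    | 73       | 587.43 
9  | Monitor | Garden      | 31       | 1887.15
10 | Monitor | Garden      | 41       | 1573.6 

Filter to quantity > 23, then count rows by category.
SELECT category, COUNT(*)
FROM sales
WHERE quantity > 23
GROUP BY category

Note: WHERE filters rows before grouping.

Result:
  Clothing: 1
  Electronics: 1
  Garden: 2
  Sports: 1
  Tools: 3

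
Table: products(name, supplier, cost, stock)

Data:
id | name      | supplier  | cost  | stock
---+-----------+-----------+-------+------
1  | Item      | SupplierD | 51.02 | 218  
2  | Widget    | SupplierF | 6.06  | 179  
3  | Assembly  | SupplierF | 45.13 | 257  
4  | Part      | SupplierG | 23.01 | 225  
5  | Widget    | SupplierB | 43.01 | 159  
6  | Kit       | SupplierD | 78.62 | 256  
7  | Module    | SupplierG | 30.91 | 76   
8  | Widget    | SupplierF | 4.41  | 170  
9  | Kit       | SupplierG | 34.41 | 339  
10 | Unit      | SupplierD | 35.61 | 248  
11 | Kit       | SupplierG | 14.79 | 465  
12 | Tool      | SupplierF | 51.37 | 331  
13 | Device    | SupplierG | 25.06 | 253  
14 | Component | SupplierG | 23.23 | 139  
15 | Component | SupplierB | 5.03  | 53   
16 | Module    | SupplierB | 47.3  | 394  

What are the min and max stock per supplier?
SELECT supplier, MIN(stock), MAX(stock)
FROM products
GROUP BY supplier

Result:
  SupplierB: min=53, max=394
  SupplierD: min=218, max=256
  SupplierF: min=170, max=331
  SupplierG: min=76, max=465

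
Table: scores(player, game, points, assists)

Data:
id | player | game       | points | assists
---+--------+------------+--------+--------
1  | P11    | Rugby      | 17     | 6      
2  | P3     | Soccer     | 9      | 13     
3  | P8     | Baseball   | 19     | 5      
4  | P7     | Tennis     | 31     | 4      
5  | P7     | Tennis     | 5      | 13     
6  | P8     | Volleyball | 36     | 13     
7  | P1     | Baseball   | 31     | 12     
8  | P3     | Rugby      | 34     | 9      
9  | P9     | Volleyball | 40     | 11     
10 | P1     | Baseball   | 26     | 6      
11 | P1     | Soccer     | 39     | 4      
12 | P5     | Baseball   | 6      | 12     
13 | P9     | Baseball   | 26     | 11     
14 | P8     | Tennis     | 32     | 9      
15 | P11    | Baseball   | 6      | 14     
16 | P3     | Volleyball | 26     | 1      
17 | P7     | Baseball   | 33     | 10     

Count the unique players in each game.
SELECT game, COUNT(DISTINCT player)
FROM scores
GROUP BY game

Result:
  Baseball: 6 distinct
  Rugby: 2 distinct
  Soccer: 2 distinct
  Tennis: 2 distinct
  Volleyball: 3 distinct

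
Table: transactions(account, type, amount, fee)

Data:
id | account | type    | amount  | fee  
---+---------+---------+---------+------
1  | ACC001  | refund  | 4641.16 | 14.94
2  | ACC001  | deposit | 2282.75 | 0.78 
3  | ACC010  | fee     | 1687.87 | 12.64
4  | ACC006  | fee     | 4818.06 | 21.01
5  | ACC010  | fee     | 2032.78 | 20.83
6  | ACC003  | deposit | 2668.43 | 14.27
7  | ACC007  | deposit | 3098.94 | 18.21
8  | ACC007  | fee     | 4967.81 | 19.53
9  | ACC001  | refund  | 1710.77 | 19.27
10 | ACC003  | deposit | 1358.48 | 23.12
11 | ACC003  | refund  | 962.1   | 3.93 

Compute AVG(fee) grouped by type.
SELECT type, AVG(fee) as result
FROM transactions
GROUP BY type

Result:
  deposit: 14.10
  fee: 18.50
  refund: 12.71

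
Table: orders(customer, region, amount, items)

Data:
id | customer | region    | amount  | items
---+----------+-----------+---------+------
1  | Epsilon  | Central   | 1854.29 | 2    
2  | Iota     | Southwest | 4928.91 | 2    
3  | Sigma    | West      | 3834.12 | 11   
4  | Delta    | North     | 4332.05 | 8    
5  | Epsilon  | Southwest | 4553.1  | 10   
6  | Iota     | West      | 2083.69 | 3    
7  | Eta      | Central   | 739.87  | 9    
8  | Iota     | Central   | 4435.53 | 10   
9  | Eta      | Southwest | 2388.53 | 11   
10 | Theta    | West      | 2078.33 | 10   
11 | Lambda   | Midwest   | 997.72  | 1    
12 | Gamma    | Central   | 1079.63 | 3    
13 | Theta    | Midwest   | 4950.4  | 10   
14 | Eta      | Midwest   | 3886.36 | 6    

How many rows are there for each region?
SELECT region, COUNT(*) as count
FROM orders
GROUP BY region

Result:
  Central: 4
  Midwest: 3
  North: 1
  Southwest: 3
  West: 3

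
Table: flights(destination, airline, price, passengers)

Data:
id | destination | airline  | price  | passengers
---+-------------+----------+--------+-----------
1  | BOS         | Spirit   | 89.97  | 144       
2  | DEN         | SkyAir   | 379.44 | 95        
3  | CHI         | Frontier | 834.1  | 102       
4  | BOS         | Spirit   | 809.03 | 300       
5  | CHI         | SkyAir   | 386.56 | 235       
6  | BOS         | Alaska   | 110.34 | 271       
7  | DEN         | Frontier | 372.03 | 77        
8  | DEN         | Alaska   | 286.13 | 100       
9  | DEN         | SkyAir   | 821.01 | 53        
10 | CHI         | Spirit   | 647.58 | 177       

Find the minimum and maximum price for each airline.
SELECT airline, MIN(price), MAX(price)
FROM flights
GROUP BY airline

Result:
  Alaska: min=110.34, max=286.13
  Frontier: min=372.03, max=834.10
  SkyAir: min=379.44, max=821.01
  Spirit: min=89.97, max=809.03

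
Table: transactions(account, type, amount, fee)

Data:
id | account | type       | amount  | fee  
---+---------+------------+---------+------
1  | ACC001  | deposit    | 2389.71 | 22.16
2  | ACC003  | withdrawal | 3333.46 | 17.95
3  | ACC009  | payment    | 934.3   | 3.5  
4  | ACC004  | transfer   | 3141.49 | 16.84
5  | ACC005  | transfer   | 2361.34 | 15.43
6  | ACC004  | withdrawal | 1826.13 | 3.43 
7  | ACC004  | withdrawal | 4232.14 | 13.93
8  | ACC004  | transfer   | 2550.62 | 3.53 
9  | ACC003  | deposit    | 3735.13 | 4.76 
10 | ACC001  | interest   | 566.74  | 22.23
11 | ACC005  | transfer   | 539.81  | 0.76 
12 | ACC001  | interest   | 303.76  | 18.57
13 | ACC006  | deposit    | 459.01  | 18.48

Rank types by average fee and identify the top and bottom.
SELECT type, AVG(fee)
FROM transactions
GROUP BY type
ORDER BY AVG(fee)

All groups:
  payment: 3.50
  transfer: 9.14
  withdrawal: 11.77
  deposit: 15.13
  interest: 20.40

Highest: interest (20.40)
Lowest: payment (3.50)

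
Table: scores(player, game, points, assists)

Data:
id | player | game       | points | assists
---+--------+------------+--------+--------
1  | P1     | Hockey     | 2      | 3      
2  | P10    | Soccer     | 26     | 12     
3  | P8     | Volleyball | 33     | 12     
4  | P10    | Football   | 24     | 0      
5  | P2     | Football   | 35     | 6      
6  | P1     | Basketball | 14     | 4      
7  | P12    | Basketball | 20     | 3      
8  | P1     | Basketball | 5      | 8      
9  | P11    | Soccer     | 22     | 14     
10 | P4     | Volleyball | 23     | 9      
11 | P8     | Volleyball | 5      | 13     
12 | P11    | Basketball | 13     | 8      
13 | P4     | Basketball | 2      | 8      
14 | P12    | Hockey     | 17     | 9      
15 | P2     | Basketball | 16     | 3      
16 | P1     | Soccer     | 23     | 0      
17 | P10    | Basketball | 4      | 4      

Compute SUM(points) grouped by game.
SELECT game, SUM(points) as result
FROM scores
GROUP BY game

Result:
  Basketball: 74
  Football: 59
  Hockey: 19
  Soccer: 71
  Volleyball: 61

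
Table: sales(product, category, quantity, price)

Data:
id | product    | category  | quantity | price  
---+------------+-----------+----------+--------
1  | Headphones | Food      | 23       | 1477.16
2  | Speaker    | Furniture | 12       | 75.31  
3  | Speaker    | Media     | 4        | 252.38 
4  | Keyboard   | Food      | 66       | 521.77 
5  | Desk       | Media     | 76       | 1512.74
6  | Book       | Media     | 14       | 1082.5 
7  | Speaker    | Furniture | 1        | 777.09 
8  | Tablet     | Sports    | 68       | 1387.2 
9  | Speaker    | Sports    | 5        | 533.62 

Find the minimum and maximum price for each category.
SELECT category, MIN(price), MAX(price)
FROM sales
GROUP BY category

Result:
  Food: min=521.77, max=1477.16
  Furniture: min=75.31, max=777.09
  Media: min=252.38, max=1512.74
  Sports: min=533.62, max=1387.20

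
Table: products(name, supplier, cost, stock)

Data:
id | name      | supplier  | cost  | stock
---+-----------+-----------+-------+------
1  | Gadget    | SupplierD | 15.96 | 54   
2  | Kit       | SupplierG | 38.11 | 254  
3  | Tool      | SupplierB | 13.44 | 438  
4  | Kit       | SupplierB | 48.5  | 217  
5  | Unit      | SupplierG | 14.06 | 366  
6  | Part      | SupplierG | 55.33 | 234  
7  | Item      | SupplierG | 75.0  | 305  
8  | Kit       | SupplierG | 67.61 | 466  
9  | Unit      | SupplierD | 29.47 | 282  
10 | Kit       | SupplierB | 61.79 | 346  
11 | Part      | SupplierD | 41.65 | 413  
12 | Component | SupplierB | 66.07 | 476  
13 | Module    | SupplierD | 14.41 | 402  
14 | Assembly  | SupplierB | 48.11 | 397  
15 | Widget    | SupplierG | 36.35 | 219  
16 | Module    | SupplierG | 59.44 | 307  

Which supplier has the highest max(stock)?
SELECT supplier, MAX(stock) as val
FROM products
GROUP BY supplier
ORDER BY val DESC
LIMIT 1

Result: SupplierB with max(stock) = 476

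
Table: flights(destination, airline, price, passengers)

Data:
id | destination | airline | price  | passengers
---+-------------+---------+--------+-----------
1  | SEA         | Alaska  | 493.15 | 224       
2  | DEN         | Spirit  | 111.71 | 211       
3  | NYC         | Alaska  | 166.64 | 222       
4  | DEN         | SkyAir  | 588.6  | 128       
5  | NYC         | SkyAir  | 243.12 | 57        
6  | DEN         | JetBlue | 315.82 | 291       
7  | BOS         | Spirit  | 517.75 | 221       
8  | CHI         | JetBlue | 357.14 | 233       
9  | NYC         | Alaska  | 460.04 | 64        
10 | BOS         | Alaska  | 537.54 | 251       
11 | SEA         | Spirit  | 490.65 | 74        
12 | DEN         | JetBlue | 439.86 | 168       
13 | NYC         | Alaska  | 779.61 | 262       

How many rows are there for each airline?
SELECT airline, COUNT(*) as count
FROM flights
GROUP BY airline

Result:
  Alaska: 5
  JetBlue: 3
  SkyAir: 2
  Spirit: 3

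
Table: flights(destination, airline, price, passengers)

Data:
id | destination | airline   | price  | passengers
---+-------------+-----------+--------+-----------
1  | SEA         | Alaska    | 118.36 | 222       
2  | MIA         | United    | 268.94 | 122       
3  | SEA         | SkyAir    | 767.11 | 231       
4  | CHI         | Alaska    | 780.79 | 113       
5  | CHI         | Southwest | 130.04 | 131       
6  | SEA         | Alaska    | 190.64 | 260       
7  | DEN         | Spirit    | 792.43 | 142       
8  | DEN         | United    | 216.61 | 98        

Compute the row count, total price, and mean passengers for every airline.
SELECT airline,
       COUNT(*) as cnt,
       SUM(price) as total_price,
       AVG(passengers) as avg_passengers
FROM flights
GROUP BY airline

Result:
  Alaska: 3 records, 1089.79 total price, 198.33 avg passengers
  SkyAir: 1 records, 767.11 total price, 231.00 avg passengers
  Southwest: 1 records, 130.04 total price, 131.00 avg passengers
  Spirit: 1 records, 792.43 total price, 142.00 avg passengers
  United: 2 records, 485.55 total price, 110.00 avg passengers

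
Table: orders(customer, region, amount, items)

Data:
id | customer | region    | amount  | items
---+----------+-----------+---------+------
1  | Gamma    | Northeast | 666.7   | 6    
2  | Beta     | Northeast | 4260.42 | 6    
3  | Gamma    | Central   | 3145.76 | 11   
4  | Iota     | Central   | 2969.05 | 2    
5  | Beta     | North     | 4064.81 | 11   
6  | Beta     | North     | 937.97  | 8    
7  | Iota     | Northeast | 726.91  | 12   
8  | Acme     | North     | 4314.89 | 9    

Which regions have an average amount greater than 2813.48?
SELECT region, AVG(amount)
FROM orders
GROUP BY region
HAVING AVG(amount) > 2813.48

Result:
  Central: avg=3057.41
  North: avg=3105.89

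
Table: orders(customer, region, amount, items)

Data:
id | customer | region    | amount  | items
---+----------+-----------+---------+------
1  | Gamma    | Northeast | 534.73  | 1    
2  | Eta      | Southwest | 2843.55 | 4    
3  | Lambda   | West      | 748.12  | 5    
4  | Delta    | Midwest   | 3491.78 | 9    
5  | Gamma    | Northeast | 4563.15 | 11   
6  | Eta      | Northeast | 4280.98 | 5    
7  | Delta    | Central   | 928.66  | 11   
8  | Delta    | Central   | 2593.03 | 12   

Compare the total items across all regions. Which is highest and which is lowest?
SELECT region, SUM(items)
FROM orders
GROUP BY region
ORDER BY SUM(items)

All groups:
  Southwest: 4
  West: 5
  Midwest: 9
  Northeast: 17
  Central: 23

Highest: Central (23)
Lowest: Southwest (4)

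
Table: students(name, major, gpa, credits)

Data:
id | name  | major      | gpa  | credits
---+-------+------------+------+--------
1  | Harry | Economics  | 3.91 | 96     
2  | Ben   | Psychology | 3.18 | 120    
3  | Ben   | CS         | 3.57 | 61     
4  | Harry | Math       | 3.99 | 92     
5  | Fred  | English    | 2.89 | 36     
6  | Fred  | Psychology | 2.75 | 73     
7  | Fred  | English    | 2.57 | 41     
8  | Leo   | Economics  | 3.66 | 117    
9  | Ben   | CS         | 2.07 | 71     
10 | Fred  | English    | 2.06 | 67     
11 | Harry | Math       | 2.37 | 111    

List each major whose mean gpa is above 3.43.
SELECT major, AVG(gpa)
FROM students
GROUP BY major
HAVING AVG(gpa) > 3.43

Result:
  Economics: avg=3.79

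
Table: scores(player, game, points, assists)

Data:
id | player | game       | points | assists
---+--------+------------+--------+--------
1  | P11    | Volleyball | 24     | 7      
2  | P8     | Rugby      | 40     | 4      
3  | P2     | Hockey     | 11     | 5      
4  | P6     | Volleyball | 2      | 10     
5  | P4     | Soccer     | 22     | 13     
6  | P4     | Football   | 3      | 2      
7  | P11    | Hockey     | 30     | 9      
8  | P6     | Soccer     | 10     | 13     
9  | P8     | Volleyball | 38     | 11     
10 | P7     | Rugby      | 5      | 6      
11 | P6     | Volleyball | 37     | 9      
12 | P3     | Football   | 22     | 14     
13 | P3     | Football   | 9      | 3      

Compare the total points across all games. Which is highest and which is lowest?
SELECT game, SUM(points)
FROM scores
GROUP BY game
ORDER BY SUM(points)

All groups:
  Soccer: 32
  Football: 34
  Hockey: 41
  Rugby: 45
  Volleyball: 101

Highest: Volleyball (101)
Lowest: Soccer (32)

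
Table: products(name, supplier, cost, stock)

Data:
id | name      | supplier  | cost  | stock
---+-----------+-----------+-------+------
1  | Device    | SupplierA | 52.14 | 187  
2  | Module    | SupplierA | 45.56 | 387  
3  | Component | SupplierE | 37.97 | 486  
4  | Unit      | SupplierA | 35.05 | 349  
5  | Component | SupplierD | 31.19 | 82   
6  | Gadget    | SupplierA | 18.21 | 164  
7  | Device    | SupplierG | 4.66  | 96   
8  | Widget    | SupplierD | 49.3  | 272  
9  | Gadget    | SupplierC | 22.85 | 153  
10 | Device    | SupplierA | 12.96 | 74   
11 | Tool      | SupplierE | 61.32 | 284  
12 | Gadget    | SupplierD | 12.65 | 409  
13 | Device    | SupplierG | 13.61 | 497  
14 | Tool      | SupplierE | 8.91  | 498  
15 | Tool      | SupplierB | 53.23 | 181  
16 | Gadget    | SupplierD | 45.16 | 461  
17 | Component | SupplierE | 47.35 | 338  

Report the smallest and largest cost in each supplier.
SELECT supplier, MIN(cost), MAX(cost)
FROM products
GROUP BY supplier

Result:
  SupplierA: min=12.96, max=52.14
  SupplierB: min=53.23, max=53.23
  SupplierC: min=22.85, max=22.85
  SupplierD: min=12.65, max=49.30
  SupplierE: min=8.91, max=61.32
  SupplierG: min=4.66, max=13.61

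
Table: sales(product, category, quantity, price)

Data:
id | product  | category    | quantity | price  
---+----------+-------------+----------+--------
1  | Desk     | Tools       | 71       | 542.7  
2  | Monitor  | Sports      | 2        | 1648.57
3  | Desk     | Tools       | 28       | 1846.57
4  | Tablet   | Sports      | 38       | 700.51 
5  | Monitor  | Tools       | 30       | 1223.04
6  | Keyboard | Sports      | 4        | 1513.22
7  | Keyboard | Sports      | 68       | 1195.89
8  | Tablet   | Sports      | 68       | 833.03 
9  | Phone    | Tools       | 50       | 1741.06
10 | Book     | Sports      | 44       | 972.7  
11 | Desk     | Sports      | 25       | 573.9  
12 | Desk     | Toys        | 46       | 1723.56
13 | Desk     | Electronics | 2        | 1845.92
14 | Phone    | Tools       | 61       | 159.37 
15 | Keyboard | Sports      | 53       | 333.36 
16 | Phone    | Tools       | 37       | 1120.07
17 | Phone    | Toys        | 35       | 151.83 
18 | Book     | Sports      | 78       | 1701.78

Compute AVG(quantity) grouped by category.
SELECT category, AVG(quantity) as result
FROM sales
GROUP BY category

Result:
  Electronics: 2.00
  Sports: 42.22
  Tools: 46.17
  Toys: 40.50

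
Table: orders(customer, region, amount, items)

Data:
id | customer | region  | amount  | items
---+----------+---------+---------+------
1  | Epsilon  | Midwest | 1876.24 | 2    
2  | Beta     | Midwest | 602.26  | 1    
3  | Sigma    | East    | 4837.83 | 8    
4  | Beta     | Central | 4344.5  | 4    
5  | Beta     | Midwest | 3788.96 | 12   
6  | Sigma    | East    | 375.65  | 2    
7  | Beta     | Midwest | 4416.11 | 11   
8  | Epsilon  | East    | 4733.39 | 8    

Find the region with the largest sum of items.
SELECT region, SUM(items) as val
FROM orders
GROUP BY region
ORDER BY val DESC
LIMIT 1

Result: Midwest with sum(items) = 26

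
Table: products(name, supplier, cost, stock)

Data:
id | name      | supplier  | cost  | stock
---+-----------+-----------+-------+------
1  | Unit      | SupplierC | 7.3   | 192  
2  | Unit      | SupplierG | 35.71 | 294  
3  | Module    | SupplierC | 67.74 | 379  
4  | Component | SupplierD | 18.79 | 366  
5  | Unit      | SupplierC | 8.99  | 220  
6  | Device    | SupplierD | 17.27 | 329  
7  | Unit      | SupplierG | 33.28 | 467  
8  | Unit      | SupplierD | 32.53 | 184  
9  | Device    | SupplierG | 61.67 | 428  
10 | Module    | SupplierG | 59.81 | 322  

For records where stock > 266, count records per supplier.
SELECT supplier, COUNT(*)
FROM products
WHERE stock > 266
GROUP BY supplier

Note: WHERE filters rows before grouping.

Result:
  SupplierC: 1
  SupplierD: 2
  SupplierG: 4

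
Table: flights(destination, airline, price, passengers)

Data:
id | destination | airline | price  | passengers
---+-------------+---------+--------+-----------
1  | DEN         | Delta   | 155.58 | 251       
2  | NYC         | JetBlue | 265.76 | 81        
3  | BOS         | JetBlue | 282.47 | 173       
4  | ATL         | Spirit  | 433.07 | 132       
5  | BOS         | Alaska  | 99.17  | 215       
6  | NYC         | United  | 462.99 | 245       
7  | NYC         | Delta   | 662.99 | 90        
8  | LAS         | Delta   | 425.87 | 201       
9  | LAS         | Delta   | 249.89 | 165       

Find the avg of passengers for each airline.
SELECT airline, AVG(passengers) as result
FROM flights
GROUP BY airline

Result:
  Alaska: 215.00
  Delta: 176.75
  JetBlue: 127.00
  Spirit: 132.00
  United: 245.00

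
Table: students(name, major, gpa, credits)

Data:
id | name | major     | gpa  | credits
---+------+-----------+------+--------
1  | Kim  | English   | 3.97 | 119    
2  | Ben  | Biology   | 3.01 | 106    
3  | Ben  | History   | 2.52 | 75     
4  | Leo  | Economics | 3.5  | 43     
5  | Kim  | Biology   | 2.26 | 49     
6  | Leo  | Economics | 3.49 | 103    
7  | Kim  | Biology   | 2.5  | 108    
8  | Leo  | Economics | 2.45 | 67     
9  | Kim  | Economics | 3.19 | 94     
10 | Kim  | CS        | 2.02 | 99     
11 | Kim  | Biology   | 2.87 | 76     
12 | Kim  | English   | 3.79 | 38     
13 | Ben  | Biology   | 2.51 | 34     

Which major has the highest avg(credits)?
SELECT major, AVG(credits) as val
FROM students
GROUP BY major
ORDER BY val DESC
LIMIT 1

Result: CS with avg(credits) = 99.00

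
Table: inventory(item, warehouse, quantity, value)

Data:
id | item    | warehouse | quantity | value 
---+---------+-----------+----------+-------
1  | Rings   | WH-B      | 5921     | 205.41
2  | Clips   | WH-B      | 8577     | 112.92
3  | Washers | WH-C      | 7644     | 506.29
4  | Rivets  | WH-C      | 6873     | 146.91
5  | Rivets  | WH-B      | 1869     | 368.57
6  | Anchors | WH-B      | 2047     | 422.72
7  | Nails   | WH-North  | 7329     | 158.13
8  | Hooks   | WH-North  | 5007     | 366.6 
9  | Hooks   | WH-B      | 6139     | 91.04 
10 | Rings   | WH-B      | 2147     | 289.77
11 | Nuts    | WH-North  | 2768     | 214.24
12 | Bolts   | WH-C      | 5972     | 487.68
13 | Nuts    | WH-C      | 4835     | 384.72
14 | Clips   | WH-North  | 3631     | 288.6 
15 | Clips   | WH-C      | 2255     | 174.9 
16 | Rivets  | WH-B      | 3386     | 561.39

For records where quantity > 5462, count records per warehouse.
SELECT warehouse, COUNT(*)
FROM inventory
WHERE quantity > 5462
GROUP BY warehouse

Note: WHERE filters rows before grouping.

Result:
  WH-B: 3
  WH-C: 3
  WH-North: 1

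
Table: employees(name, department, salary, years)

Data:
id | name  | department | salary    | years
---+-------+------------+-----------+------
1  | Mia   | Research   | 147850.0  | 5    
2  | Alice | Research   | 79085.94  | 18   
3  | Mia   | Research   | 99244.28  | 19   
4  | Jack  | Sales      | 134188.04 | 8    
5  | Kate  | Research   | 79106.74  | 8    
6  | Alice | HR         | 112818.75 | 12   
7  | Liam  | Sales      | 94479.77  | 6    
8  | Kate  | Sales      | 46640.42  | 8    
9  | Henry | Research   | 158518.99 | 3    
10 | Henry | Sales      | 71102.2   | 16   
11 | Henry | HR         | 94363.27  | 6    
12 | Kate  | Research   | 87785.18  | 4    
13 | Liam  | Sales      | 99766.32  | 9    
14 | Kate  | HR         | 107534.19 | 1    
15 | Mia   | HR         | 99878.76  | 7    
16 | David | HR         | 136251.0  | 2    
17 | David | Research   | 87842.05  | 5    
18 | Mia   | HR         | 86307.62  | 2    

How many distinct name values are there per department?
SELECT department, COUNT(DISTINCT name)
FROM employees
GROUP BY department

Result:
  HR: 5 distinct
  Research: 5 distinct
  Sales: 4 distinct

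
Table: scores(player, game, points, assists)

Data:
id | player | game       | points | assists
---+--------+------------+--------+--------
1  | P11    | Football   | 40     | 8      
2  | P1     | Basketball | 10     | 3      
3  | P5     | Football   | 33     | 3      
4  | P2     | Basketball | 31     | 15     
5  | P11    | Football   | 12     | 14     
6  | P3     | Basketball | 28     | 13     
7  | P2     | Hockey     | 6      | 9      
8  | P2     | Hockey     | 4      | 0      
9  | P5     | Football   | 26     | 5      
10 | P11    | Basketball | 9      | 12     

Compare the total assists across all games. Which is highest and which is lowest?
SELECT game, SUM(assists)
FROM scores
GROUP BY game
ORDER BY SUM(assists)

All groups:
  Hockey: 9
  Football: 30
  Basketball: 43

Highest: Basketball (43)
Lowest: Hockey (9)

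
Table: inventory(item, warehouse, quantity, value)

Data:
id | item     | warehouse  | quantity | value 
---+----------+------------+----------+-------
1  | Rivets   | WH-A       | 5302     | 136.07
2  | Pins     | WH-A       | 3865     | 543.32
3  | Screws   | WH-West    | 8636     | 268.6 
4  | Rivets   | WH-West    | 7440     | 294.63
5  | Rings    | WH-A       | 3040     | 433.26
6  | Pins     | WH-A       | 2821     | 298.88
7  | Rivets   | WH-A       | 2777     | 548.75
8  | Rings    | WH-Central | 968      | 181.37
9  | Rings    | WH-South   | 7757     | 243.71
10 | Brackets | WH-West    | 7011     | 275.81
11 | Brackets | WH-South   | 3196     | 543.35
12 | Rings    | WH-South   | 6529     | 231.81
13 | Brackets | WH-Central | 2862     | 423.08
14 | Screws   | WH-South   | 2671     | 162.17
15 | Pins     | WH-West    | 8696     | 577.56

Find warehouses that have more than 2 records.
SELECT warehouse, COUNT(*) as cnt
FROM inventory
GROUP BY warehouse
HAVING COUNT(*) > 2

Result:
  WH-A: 5
  WH-South: 4
  WH-West: 4

Note: HAVING filters groups after aggregation, WHERE filters rows before.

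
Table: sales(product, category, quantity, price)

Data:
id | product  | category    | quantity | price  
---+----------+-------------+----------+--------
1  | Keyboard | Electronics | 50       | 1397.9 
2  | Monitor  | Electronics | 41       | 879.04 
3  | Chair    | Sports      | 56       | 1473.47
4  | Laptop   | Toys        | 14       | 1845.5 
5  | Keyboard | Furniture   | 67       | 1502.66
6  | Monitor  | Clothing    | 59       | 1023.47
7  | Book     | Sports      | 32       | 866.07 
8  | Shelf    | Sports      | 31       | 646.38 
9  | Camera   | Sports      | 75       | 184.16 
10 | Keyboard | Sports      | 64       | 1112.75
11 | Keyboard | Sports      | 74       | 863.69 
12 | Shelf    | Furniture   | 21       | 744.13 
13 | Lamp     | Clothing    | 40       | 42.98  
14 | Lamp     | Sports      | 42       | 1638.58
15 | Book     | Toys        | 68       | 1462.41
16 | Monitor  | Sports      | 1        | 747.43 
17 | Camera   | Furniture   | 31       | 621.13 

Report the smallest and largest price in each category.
SELECT category, MIN(price), MAX(price)
FROM sales
GROUP BY category

Result:
  Clothing: min=42.98, max=1023.47
  Electronics: min=879.04, max=1397.90
  Furniture: min=621.13, max=1502.66
  Sports: min=184.16, max=1638.58
  Toys: min=1462.41, max=1845.50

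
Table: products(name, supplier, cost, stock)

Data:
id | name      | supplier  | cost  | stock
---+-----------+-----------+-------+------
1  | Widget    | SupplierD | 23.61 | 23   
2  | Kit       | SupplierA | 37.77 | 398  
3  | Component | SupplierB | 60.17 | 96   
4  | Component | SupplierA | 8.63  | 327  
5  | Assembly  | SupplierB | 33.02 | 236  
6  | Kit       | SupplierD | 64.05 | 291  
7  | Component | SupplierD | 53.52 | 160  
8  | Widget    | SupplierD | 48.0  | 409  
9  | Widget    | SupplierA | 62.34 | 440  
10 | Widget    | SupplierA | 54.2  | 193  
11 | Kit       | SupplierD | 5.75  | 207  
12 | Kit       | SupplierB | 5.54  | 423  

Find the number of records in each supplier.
SELECT supplier, COUNT(*) as count
FROM products
GROUP BY supplier

Result:
  SupplierA: 4
  SupplierB: 3
  SupplierD: 5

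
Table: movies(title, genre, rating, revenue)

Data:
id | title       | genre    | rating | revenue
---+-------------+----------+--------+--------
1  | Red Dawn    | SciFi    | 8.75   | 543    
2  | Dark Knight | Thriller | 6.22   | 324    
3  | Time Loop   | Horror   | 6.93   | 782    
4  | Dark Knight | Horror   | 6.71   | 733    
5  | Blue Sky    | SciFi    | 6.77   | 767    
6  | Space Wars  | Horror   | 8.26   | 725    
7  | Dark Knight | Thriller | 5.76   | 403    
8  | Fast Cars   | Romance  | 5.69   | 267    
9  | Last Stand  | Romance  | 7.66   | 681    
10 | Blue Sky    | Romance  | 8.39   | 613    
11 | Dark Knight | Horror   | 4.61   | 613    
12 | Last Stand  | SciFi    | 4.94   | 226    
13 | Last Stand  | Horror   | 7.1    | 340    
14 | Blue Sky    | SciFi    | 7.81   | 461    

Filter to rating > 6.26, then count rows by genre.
SELECT genre, COUNT(*)
FROM movies
WHERE rating > 6.26
GROUP BY genre

Note: WHERE filters rows before grouping.

Result:
  Horror: 4
  Romance: 2
  SciFi: 3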